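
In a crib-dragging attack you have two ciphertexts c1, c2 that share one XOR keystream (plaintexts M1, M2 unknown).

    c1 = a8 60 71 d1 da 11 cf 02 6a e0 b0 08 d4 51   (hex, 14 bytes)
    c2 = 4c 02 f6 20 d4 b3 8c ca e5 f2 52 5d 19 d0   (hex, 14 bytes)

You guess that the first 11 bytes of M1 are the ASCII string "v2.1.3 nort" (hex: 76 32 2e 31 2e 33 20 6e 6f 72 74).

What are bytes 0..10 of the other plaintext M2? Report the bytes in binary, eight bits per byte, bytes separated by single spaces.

10010010 01010000 10101001 11000000 00100000 10010001 01100011 10100110 11100000 01100000 10010110

First, c1 ⊕ c2 = (M1 ⊕ K) ⊕ (M2 ⊕ K) = M1 ⊕ M2, so the key drops out. Then M2 = (M1 ⊕ M2) ⊕ M1 over the first 11 bytes.
byte 0: (a8 XOR 4c) XOR 76 = e4 XOR 76 = 92
byte 1: (60 XOR 02) XOR 32 = 62 XOR 32 = 50
byte 2: (71 XOR f6) XOR 2e = 87 XOR 2e = a9
byte 3: (d1 XOR 20) XOR 31 = f1 XOR 31 = c0
byte 4: (da XOR d4) XOR 2e = 0e XOR 2e = 20
byte 5: (11 XOR b3) XOR 33 = a2 XOR 33 = 91
byte 6: (cf XOR 8c) XOR 20 = 43 XOR 20 = 63
byte 7: (02 XOR ca) XOR 6e = c8 XOR 6e = a6
byte 8: (6a XOR e5) XOR 6f = 8f XOR 6f = e0
byte 9: (e0 XOR f2) XOR 72 = 12 XOR 72 = 60
byte 10: (b0 XOR 52) XOR 74 = e2 XOR 74 = 96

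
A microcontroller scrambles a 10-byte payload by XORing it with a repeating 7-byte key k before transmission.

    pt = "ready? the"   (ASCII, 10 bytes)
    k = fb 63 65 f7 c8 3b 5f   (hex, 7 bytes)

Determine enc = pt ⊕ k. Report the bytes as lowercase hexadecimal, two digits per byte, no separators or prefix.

89060493b1047f8f0b00

The 7-byte key repeats, so the effective keystream is fb 63 65 f7 c8 3b 5f fb 63 65.
byte 0: 72 XOR fb = 89
byte 1: 65 XOR 63 = 06
byte 2: 61 XOR 65 = 04
byte 3: 64 XOR f7 = 93
byte 4: 79 XOR c8 = b1
byte 5: 3f XOR 3b = 04
byte 6: 20 XOR 5f = 7f
byte 7: 74 XOR fb = 8f
byte 8: 68 XOR 63 = 0b
byte 9: 65 XOR 65 = 00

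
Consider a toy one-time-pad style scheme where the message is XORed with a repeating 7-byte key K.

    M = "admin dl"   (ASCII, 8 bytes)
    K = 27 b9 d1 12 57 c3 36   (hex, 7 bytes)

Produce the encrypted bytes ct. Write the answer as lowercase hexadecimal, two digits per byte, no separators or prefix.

The 7-byte key repeats, so the effective keystream is 27 b9 d1 12 57 c3 36 27.
byte 0: 61 ^ 27 = 46
byte 1: 64 ^ b9 = dd
byte 2: 6d ^ d1 = bc
byte 3: 69 ^ 12 = 7b
byte 4: 6e ^ 57 = 39
byte 5: 20 ^ c3 = e3
byte 6: 64 ^ 36 = 52
byte 7: 6c ^ 27 = 4b

46ddbc7b39e3524b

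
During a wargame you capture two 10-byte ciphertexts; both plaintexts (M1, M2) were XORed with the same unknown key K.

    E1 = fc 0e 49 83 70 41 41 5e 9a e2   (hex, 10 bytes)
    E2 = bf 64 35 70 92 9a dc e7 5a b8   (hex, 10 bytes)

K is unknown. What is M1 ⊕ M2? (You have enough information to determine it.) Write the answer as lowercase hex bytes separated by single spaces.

E1 ⊕ E2 = (M1 ⊕ K) ⊕ (M2 ⊕ K) = M1 ⊕ M2 — the shared key cancels under XOR.
11111100 xor 10111111 = 01000011
00001110 xor 01100100 = 01101010
01001001 xor 00110101 = 01111100
10000011 xor 01110000 = 11110011
01110000 xor 10010010 = 11100010
01000001 xor 10011010 = 11011011
01000001 xor 11011100 = 10011101
01011110 xor 11100111 = 10111001
10011010 xor 01011010 = 11000000
11100010 xor 10111000 = 01011010

43 6a 7c f3 e2 db 9d b9 c0 5a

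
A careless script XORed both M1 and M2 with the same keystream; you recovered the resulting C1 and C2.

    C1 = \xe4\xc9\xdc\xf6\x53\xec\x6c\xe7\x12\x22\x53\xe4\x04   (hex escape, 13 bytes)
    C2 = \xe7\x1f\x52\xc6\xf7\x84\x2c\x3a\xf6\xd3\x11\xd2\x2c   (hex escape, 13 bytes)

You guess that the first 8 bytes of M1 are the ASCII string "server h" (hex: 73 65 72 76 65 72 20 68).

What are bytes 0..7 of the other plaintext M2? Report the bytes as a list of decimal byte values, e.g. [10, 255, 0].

[112, 179, 252, 70, 193, 26, 96, 181]

First, C1 ⊕ C2 = (M1 ⊕ K) ⊕ (M2 ⊕ K) = M1 ⊕ M2, so the key drops out. Then M2 = (M1 ⊕ M2) ⊕ M1 over the first 8 bytes.
byte 0: (e4 ^ e7) ^ 73 = 03 ^ 73 = 70
byte 1: (c9 ^ 1f) ^ 65 = d6 ^ 65 = b3
byte 2: (dc ^ 52) ^ 72 = 8e ^ 72 = fc
byte 3: (f6 ^ c6) ^ 76 = 30 ^ 76 = 46
byte 4: (53 ^ f7) ^ 65 = a4 ^ 65 = c1
byte 5: (ec ^ 84) ^ 72 = 68 ^ 72 = 1a
byte 6: (6c ^ 2c) ^ 20 = 40 ^ 20 = 60
byte 7: (e7 ^ 3a) ^ 68 = dd ^ 68 = b5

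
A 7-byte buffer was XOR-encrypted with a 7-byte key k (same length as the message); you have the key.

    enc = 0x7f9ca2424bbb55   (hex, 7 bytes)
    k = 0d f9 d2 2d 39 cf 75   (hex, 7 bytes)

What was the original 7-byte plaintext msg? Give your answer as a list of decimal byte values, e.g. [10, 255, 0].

XOR is its own inverse, so applying the key byte-wise gives the result directly.
byte 0: 127 ⊕  13 = 114
byte 1: 156 ⊕ 249 = 101
byte 2: 162 ⊕ 210 = 112
byte 3:  66 ⊕  45 = 111
byte 4:  75 ⊕  57 = 114
byte 5: 187 ⊕ 207 = 116
byte 6:  85 ⊕ 117 =  32

[114, 101, 112, 111, 114, 116, 32]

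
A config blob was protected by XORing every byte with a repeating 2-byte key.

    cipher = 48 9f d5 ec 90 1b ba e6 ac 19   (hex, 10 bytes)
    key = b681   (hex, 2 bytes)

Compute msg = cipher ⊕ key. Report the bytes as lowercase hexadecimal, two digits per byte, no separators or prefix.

The 2-byte key repeats, so the effective keystream is b6 81 b6 81 b6 81 b6 81 b6 81.
byte 0: 48 ⊕ b6 = fe
byte 1: 9f ⊕ 81 = 1e
byte 2: d5 ⊕ b6 = 63
byte 3: ec ⊕ 81 = 6d
byte 4: 90 ⊕ b6 = 26
byte 5: 1b ⊕ 81 = 9a
byte 6: ba ⊕ b6 = 0c
byte 7: e6 ⊕ 81 = 67
byte 8: ac ⊕ b6 = 1a
byte 9: 19 ⊕ 81 = 98

fe1e636d269a0c671a98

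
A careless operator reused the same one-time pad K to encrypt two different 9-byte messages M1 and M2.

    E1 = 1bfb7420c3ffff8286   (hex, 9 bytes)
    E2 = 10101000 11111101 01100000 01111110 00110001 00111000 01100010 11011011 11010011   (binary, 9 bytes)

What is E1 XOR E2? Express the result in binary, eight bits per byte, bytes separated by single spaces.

10110011 00000110 00010100 01011110 11110010 11000111 10011101 01011001 01010101

E1 ⊕ E2 = (M1 ⊕ K) ⊕ (M2 ⊕ K) = M1 ⊕ M2 — the shared key cancels under XOR.
00011011 ^ 10101000 = 10110011
11111011 ^ 11111101 = 00000110
01110100 ^ 01100000 = 00010100
00100000 ^ 01111110 = 01011110
11000011 ^ 00110001 = 11110010
11111111 ^ 00111000 = 11000111
11111111 ^ 01100010 = 10011101
10000010 ^ 11011011 = 01011001
10000110 ^ 11010011 = 01010101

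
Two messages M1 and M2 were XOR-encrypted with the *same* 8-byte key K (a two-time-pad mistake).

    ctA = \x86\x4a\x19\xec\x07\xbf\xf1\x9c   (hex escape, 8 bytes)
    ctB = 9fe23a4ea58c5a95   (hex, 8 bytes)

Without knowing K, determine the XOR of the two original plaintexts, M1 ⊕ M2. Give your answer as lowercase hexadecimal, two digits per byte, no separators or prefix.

19a823a2a233ab09

ctA ⊕ ctB = (M1 ⊕ K) ⊕ (M2 ⊕ K) = M1 ⊕ M2 — the shared key cancels under XOR.
byte 0: 86 XOR 9f = 19
byte 1: 4a XOR e2 = a8
byte 2: 19 XOR 3a = 23
byte 3: ec XOR 4e = a2
byte 4: 07 XOR a5 = a2
byte 5: bf XOR 8c = 33
byte 6: f1 XOR 5a = ab
byte 7: 9c XOR 95 = 09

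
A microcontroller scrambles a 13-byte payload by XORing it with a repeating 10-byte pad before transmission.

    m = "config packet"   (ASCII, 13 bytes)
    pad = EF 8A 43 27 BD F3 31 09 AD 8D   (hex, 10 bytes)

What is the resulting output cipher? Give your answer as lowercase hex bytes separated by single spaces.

The 10-byte key repeats, so the effective keystream is ef 8a 43 27 bd f3 31 09 ad 8d ef 8a 43.
byte 0: 63 xor ef = 8c
byte 1: 6f xor 8a = e5
byte 2: 6e xor 43 = 2d
byte 3: 66 xor 27 = 41
byte 4: 69 xor bd = d4
byte 5: 67 xor f3 = 94
byte 6: 20 xor 31 = 11
byte 7: 70 xor 09 = 79
byte 8: 61 xor ad = cc
byte 9: 63 xor 8d = ee
byte 10: 6b xor ef = 84
byte 11: 65 xor 8a = ef
byte 12: 74 xor 43 = 37

8c e5 2d 41 d4 94 11 79 cc ee 84 ef 37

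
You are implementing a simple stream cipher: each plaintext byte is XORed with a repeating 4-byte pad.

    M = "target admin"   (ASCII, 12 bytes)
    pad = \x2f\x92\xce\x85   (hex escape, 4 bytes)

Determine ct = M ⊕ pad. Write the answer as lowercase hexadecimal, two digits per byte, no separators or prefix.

5bf3bce24ae6eee44bffa7eb

The 4-byte key repeats, so the effective keystream is 2f 92 ce 85 2f 92 ce 85 2f 92 ce 85.
byte 0: 74 xor 2f = 5b
byte 1: 61 xor 92 = f3
byte 2: 72 xor ce = bc
byte 3: 67 xor 85 = e2
byte 4: 65 xor 2f = 4a
byte 5: 74 xor 92 = e6
byte 6: 20 xor ce = ee
byte 7: 61 xor 85 = e4
byte 8: 64 xor 2f = 4b
byte 9: 6d xor 92 = ff
byte 10: 69 xor ce = a7
byte 11: 6e xor 85 = eb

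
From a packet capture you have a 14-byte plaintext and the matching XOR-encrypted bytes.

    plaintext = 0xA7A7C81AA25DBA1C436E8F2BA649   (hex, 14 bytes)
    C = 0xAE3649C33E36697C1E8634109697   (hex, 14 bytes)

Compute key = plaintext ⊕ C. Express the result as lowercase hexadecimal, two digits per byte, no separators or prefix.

099181d99c6bd3605de8bb3b30de

Since C = plaintext ⊕ key, XORing both sides with plaintext gives key = plaintext ⊕ C.
byte 0: a7 XOR ae = 09
byte 1: a7 XOR 36 = 91
byte 2: c8 XOR 49 = 81
byte 3: 1a XOR c3 = d9
byte 4: a2 XOR 3e = 9c
byte 5: 5d XOR 36 = 6b
byte 6: ba XOR 69 = d3
byte 7: 1c XOR 7c = 60
byte 8: 43 XOR 1e = 5d
byte 9: 6e XOR 86 = e8
byte 10: 8f XOR 34 = bb
byte 11: 2b XOR 10 = 3b
byte 12: a6 XOR 96 = 30
byte 13: 49 XOR 97 = de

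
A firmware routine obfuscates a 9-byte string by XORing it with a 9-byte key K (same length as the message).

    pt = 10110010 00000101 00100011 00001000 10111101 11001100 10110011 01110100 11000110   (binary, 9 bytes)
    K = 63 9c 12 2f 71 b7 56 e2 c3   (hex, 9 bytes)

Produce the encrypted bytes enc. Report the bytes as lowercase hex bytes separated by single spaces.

d1 99 31 27 cc 7b e5 96 05

b2 ^ 63 = d1
05 ^ 9c = 99
23 ^ 12 = 31
08 ^ 2f = 27
bd ^ 71 = cc
cc ^ b7 = 7b
b3 ^ 56 = e5
74 ^ e2 = 96
c6 ^ c3 = 05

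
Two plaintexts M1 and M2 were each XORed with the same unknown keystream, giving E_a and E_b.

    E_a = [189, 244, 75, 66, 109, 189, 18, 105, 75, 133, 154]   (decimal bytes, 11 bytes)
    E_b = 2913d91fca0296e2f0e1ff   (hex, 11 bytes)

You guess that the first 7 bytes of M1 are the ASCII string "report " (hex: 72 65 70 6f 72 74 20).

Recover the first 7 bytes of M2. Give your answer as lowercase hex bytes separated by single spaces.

e6 82 e2 32 d5 cb a4

First, E_a ⊕ E_b = (M1 ⊕ K) ⊕ (M2 ⊕ K) = M1 ⊕ M2, so the key drops out. Then M2 = (M1 ⊕ M2) ⊕ M1 over the first 7 bytes.
byte 0: (bd ^ 29) ^ 72 = 94 ^ 72 = e6
byte 1: (f4 ^ 13) ^ 65 = e7 ^ 65 = 82
byte 2: (4b ^ d9) ^ 70 = 92 ^ 70 = e2
byte 3: (42 ^ 1f) ^ 6f = 5d ^ 6f = 32
byte 4: (6d ^ ca) ^ 72 = a7 ^ 72 = d5
byte 5: (bd ^ 02) ^ 74 = bf ^ 74 = cb
byte 6: (12 ^ 96) ^ 20 = 84 ^ 20 = a4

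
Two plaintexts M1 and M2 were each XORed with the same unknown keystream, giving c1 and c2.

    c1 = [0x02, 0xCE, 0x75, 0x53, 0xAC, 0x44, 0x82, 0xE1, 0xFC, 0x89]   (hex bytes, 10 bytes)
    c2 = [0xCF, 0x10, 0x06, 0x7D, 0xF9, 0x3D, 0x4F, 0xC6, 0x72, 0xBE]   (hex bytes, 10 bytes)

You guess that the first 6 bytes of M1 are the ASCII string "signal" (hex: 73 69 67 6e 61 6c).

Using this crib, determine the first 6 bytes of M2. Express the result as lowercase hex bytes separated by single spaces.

First, c1 ⊕ c2 = (M1 ⊕ K) ⊕ (M2 ⊕ K) = M1 ⊕ M2, so the key drops out. Then M2 = (M1 ⊕ M2) ⊕ M1 over the first 6 bytes.
byte 0: (02 ⊕ cf) ⊕ 73 = cd ⊕ 73 = be
byte 1: (ce ⊕ 10) ⊕ 69 = de ⊕ 69 = b7
byte 2: (75 ⊕ 06) ⊕ 67 = 73 ⊕ 67 = 14
byte 3: (53 ⊕ 7d) ⊕ 6e = 2e ⊕ 6e = 40
byte 4: (ac ⊕ f9) ⊕ 61 = 55 ⊕ 61 = 34
byte 5: (44 ⊕ 3d) ⊕ 6c = 79 ⊕ 6c = 15

be b7 14 40 34 15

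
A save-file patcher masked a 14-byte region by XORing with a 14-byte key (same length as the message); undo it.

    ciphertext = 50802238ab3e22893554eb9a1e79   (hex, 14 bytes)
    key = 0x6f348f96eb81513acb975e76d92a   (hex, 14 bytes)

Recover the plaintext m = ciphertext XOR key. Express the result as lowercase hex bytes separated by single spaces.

3f b4 ad ae 40 bf 73 b3 fe c3 b5 ec c7 53

XOR is its own inverse, so applying the key byte-wise gives the result directly.
byte 0: 50 XOR 6f = 3f
byte 1: 80 XOR 34 = b4
byte 2: 22 XOR 8f = ad
byte 3: 38 XOR 96 = ae
byte 4: ab XOR eb = 40
byte 5: 3e XOR 81 = bf
byte 6: 22 XOR 51 = 73
byte 7: 89 XOR 3a = b3
byte 8: 35 XOR cb = fe
byte 9: 54 XOR 97 = c3
byte 10: eb XOR 5e = b5
byte 11: 9a XOR 76 = ec
byte 12: 1e XOR d9 = c7
byte 13: 79 XOR 2a = 53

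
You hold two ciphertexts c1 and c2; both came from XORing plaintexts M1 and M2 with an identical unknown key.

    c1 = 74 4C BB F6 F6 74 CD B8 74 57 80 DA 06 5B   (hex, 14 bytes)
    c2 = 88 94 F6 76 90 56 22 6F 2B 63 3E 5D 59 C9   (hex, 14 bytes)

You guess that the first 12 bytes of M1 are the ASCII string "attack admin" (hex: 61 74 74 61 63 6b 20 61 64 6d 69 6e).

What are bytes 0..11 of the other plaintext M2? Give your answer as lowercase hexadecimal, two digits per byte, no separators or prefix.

9dac39e10549cfb63b59d7e9

First, c1 ⊕ c2 = (M1 ⊕ K) ⊕ (M2 ⊕ K) = M1 ⊕ M2, so the key drops out. Then M2 = (M1 ⊕ M2) ⊕ M1 over the first 12 bytes.
byte 0: (74 xor 88) xor 61 = fc xor 61 = 9d
byte 1: (4c xor 94) xor 74 = d8 xor 74 = ac
byte 2: (bb xor f6) xor 74 = 4d xor 74 = 39
byte 3: (f6 xor 76) xor 61 = 80 xor 61 = e1
byte 4: (f6 xor 90) xor 63 = 66 xor 63 = 05
byte 5: (74 xor 56) xor 6b = 22 xor 6b = 49
byte 6: (cd xor 22) xor 20 = ef xor 20 = cf
byte 7: (b8 xor 6f) xor 61 = d7 xor 61 = b6
byte 8: (74 xor 2b) xor 64 = 5f xor 64 = 3b
byte 9: (57 xor 63) xor 6d = 34 xor 6d = 59
byte 10: (80 xor 3e) xor 69 = be xor 69 = d7
byte 11: (da xor 5d) xor 6e = 87 xor 6e = e9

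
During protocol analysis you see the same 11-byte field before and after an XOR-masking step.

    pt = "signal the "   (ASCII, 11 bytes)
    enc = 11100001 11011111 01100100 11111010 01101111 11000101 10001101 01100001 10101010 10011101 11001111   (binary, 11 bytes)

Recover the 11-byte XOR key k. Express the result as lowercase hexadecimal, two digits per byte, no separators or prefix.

92b603940ea9ad15c2f8ef

Since enc = pt ⊕ k, XORing both sides with pt gives k = pt ⊕ enc.
byte 0: 73 ^ e1 = 92
byte 1: 69 ^ df = b6
byte 2: 67 ^ 64 = 03
byte 3: 6e ^ fa = 94
byte 4: 61 ^ 6f = 0e
byte 5: 6c ^ c5 = a9
byte 6: 20 ^ 8d = ad
byte 7: 74 ^ 61 = 15
byte 8: 68 ^ aa = c2
byte 9: 65 ^ 9d = f8
byte 10: 20 ^ cf = ef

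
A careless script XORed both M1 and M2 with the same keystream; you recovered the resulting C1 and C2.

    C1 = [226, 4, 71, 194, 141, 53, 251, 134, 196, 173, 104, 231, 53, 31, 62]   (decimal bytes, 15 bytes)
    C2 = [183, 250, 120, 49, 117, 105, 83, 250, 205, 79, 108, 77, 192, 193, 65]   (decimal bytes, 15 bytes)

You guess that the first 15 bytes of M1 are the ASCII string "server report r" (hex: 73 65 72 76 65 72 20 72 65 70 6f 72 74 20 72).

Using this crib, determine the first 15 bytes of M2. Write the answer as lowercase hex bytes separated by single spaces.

26 9b 4d 85 9d 2e 88 0e 6c 92 6b d8 81 fe 0d

First, C1 ⊕ C2 = (M1 ⊕ K) ⊕ (M2 ⊕ K) = M1 ⊕ M2, so the key drops out. Then M2 = (M1 ⊕ M2) ⊕ M1 over the first 15 bytes.
byte 0: (e2 xor b7) xor 73 = 55 xor 73 = 26
byte 1: (04 xor fa) xor 65 = fe xor 65 = 9b
byte 2: (47 xor 78) xor 72 = 3f xor 72 = 4d
byte 3: (c2 xor 31) xor 76 = f3 xor 76 = 85
byte 4: (8d xor 75) xor 65 = f8 xor 65 = 9d
byte 5: (35 xor 69) xor 72 = 5c xor 72 = 2e
byte 6: (fb xor 53) xor 20 = a8 xor 20 = 88
byte 7: (86 xor fa) xor 72 = 7c xor 72 = 0e
byte 8: (c4 xor cd) xor 65 = 09 xor 65 = 6c
byte 9: (ad xor 4f) xor 70 = e2 xor 70 = 92
byte 10: (68 xor 6c) xor 6f = 04 xor 6f = 6b
byte 11: (e7 xor 4d) xor 72 = aa xor 72 = d8
byte 12: (35 xor c0) xor 74 = f5 xor 74 = 81
byte 13: (1f xor c1) xor 20 = de xor 20 = fe
byte 14: (3e xor 41) xor 72 = 7f xor 72 = 0d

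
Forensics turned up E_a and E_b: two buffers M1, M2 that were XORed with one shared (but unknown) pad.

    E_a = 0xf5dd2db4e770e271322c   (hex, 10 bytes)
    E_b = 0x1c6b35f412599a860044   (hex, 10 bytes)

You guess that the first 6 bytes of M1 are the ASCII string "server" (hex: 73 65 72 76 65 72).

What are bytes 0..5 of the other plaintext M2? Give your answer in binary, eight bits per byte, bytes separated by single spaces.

10011010 11010011 01101010 00110110 10010000 01011011

First, E_a ⊕ E_b = (M1 ⊕ K) ⊕ (M2 ⊕ K) = M1 ⊕ M2, so the key drops out. Then M2 = (M1 ⊕ M2) ⊕ M1 over the first 6 bytes.
byte 0: (f5 ⊕ 1c) ⊕ 73 = e9 ⊕ 73 = 9a
byte 1: (dd ⊕ 6b) ⊕ 65 = b6 ⊕ 65 = d3
byte 2: (2d ⊕ 35) ⊕ 72 = 18 ⊕ 72 = 6a
byte 3: (b4 ⊕ f4) ⊕ 76 = 40 ⊕ 76 = 36
byte 4: (e7 ⊕ 12) ⊕ 65 = f5 ⊕ 65 = 90
byte 5: (70 ⊕ 59) ⊕ 72 = 29 ⊕ 72 = 5b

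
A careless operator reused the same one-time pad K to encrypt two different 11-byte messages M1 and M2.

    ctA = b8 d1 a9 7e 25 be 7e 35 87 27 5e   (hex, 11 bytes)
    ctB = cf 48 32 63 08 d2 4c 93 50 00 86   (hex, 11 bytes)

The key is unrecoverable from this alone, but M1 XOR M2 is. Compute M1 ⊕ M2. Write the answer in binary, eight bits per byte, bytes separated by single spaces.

ctA ⊕ ctB = (M1 ⊕ K) ⊕ (M2 ⊕ K) = M1 ⊕ M2 — the shared key cancels under XOR.
b8 XOR cf = 77
d1 XOR 48 = 99
a9 XOR 32 = 9b
7e XOR 63 = 1d
25 XOR 08 = 2d
be XOR d2 = 6c
7e XOR 4c = 32
35 XOR 93 = a6
87 XOR 50 = d7
27 XOR 00 = 27
5e XOR 86 = d8

01110111 10011001 10011011 00011101 00101101 01101100 00110010 10100110 11010111 00100111 11011000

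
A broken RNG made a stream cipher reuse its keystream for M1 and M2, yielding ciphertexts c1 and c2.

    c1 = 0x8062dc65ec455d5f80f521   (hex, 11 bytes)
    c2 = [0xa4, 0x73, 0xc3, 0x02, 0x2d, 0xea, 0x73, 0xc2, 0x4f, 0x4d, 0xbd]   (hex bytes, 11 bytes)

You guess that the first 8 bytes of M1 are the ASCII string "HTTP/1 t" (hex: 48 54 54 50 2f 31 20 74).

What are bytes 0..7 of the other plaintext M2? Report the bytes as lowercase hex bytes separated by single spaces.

First, c1 ⊕ c2 = (M1 ⊕ K) ⊕ (M2 ⊕ K) = M1 ⊕ M2, so the key drops out. Then M2 = (M1 ⊕ M2) ⊕ M1 over the first 8 bytes.
byte 0: (80 ^ a4) ^ 48 = 24 ^ 48 = 6c
byte 1: (62 ^ 73) ^ 54 = 11 ^ 54 = 45
byte 2: (dc ^ c3) ^ 54 = 1f ^ 54 = 4b
byte 3: (65 ^ 02) ^ 50 = 67 ^ 50 = 37
byte 4: (ec ^ 2d) ^ 2f = c1 ^ 2f = ee
byte 5: (45 ^ ea) ^ 31 = af ^ 31 = 9e
byte 6: (5d ^ 73) ^ 20 = 2e ^ 20 = 0e
byte 7: (5f ^ c2) ^ 74 = 9d ^ 74 = e9

6c 45 4b 37 ee 9e 0e e9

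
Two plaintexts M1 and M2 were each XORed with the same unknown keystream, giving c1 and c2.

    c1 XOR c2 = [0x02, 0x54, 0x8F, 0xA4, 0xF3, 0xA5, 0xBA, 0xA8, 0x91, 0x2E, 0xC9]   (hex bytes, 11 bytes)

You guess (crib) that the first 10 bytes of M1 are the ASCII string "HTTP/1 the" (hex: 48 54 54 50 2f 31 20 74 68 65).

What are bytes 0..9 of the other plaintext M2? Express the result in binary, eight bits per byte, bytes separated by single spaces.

01001010 00000000 11011011 11110100 11011100 10010100 10011010 11011100 11111001 01001011

Since c1 ⊕ c2 = M1 ⊕ M2, XORing with the guessed M1 bytes yields the corresponding M2 bytes: M2 = (c1 ⊕ c2) ⊕ M1.
02 xor 48 = 4a
54 xor 54 = 00
8f xor 54 = db
a4 xor 50 = f4
f3 xor 2f = dc
a5 xor 31 = 94
ba xor 20 = 9a
a8 xor 74 = dc
91 xor 68 = f9
2e xor 65 = 4b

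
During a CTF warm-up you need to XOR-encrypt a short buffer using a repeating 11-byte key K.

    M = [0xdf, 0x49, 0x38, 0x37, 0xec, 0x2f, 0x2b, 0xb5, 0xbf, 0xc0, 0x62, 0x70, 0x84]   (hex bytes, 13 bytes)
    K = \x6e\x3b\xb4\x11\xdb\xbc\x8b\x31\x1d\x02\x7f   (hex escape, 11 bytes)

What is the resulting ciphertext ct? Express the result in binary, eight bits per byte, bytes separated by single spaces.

The 11-byte key repeats, so the effective keystream is 6e 3b b4 11 db bc 8b 31 1d 02 7f 6e 3b.
byte 0: df ^ 6e = b1
byte 1: 49 ^ 3b = 72
byte 2: 38 ^ b4 = 8c
byte 3: 37 ^ 11 = 26
byte 4: ec ^ db = 37
byte 5: 2f ^ bc = 93
byte 6: 2b ^ 8b = a0
byte 7: b5 ^ 31 = 84
byte 8: bf ^ 1d = a2
byte 9: c0 ^ 02 = c2
byte 10: 62 ^ 7f = 1d
byte 11: 70 ^ 6e = 1e
byte 12: 84 ^ 3b = bf

10110001 01110010 10001100 00100110 00110111 10010011 10100000 10000100 10100010 11000010 00011101 00011110 10111111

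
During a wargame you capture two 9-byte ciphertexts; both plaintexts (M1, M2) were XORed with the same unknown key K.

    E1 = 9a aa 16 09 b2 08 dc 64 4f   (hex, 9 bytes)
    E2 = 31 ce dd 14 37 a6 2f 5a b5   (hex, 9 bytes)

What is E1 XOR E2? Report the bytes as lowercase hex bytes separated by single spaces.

E1 ⊕ E2 = (M1 ⊕ K) ⊕ (M2 ⊕ K) = M1 ⊕ M2 — the shared key cancels under XOR.
9a XOR 31 = ab
aa XOR ce = 64
16 XOR dd = cb
09 XOR 14 = 1d
b2 XOR 37 = 85
08 XOR a6 = ae
dc XOR 2f = f3
64 XOR 5a = 3e
4f XOR b5 = fa

ab 64 cb 1d 85 ae f3 3e fa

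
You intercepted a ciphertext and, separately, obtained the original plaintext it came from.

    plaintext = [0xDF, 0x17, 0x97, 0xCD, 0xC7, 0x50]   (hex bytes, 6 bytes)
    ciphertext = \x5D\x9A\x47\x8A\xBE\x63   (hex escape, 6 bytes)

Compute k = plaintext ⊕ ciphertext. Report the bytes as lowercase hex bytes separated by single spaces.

Since ciphertext = plaintext ⊕ k, XORing both sides with plaintext gives k = plaintext ⊕ ciphertext.
df XOR 5d = 82
17 XOR 9a = 8d
97 XOR 47 = d0
cd XOR 8a = 47
c7 XOR be = 79
50 XOR 63 = 33

82 8d d0 47 79 33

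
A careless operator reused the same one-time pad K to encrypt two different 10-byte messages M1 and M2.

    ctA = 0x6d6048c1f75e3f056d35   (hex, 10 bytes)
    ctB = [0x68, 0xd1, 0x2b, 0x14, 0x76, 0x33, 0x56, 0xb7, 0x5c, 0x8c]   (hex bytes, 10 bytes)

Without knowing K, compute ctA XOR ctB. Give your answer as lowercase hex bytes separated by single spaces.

05 b1 63 d5 81 6d 69 b2 31 b9

ctA ⊕ ctB = (M1 ⊕ K) ⊕ (M2 ⊕ K) = M1 ⊕ M2 — the shared key cancels under XOR.
6d XOR 68 = 05
60 XOR d1 = b1
48 XOR 2b = 63
c1 XOR 14 = d5
f7 XOR 76 = 81
5e XOR 33 = 6d
3f XOR 56 = 69
05 XOR b7 = b2
6d XOR 5c = 31
35 XOR 8c = b9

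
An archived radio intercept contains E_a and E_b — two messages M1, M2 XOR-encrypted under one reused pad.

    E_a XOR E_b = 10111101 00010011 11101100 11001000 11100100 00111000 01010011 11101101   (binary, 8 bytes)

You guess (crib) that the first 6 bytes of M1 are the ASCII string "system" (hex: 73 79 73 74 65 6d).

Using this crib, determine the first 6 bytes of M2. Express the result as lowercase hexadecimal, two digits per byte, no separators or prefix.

ce6a9fbc8155

Since E_a ⊕ E_b = M1 ⊕ M2, XORing with the guessed M1 bytes yields the corresponding M2 bytes: M2 = (E_a ⊕ E_b) ⊕ M1.
byte 0: bd XOR 73 = ce
byte 1: 13 XOR 79 = 6a
byte 2: ec XOR 73 = 9f
byte 3: c8 XOR 74 = bc
byte 4: e4 XOR 65 = 81
byte 5: 38 XOR 6d = 55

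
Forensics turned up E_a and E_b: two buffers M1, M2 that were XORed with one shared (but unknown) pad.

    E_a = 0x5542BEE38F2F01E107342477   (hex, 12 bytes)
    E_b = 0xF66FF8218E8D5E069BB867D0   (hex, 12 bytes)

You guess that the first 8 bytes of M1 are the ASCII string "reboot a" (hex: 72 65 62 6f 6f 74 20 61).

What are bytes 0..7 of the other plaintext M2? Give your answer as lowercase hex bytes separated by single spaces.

d1 48 24 ad 6e d6 7f 86

First, E_a ⊕ E_b = (M1 ⊕ K) ⊕ (M2 ⊕ K) = M1 ⊕ M2, so the key drops out. Then M2 = (M1 ⊕ M2) ⊕ M1 over the first 8 bytes.
byte 0: (55 ^ f6) ^ 72 = a3 ^ 72 = d1
byte 1: (42 ^ 6f) ^ 65 = 2d ^ 65 = 48
byte 2: (be ^ f8) ^ 62 = 46 ^ 62 = 24
byte 3: (e3 ^ 21) ^ 6f = c2 ^ 6f = ad
byte 4: (8f ^ 8e) ^ 6f = 01 ^ 6f = 6e
byte 5: (2f ^ 8d) ^ 74 = a2 ^ 74 = d6
byte 6: (01 ^ 5e) ^ 20 = 5f ^ 20 = 7f
byte 7: (e1 ^ 06) ^ 61 = e7 ^ 61 = 86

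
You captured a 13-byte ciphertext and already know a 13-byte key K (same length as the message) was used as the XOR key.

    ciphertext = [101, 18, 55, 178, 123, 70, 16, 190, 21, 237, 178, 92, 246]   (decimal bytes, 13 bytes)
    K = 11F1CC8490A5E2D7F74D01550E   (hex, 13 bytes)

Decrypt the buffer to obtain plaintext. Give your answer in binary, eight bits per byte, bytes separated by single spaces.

01110100 11100011 11111011 00110110 11101011 11100011 11110010 01101001 11100010 10100000 10110011 00001001 11111000

65 xor 11 = 74
12 xor f1 = e3
37 xor cc = fb
b2 xor 84 = 36
7b xor 90 = eb
46 xor a5 = e3
10 xor e2 = f2
be xor d7 = 69
15 xor f7 = e2
ed xor 4d = a0
b2 xor 01 = b3
5c xor 55 = 09
f6 xor 0e = f8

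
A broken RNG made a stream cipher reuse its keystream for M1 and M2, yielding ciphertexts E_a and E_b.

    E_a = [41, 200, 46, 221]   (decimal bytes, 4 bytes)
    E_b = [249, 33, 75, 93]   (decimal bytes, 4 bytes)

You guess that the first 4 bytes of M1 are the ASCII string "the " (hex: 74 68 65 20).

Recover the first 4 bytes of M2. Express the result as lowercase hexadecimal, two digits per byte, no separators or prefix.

a48100a0

First, E_a ⊕ E_b = (M1 ⊕ K) ⊕ (M2 ⊕ K) = M1 ⊕ M2, so the key drops out. Then M2 = (M1 ⊕ M2) ⊕ M1 over the first 4 bytes.
byte 0: (29 XOR f9) XOR 74 = d0 XOR 74 = a4
byte 1: (c8 XOR 21) XOR 68 = e9 XOR 68 = 81
byte 2: (2e XOR 4b) XOR 65 = 65 XOR 65 = 00
byte 3: (dd XOR 5d) XOR 20 = 80 XOR 20 = a0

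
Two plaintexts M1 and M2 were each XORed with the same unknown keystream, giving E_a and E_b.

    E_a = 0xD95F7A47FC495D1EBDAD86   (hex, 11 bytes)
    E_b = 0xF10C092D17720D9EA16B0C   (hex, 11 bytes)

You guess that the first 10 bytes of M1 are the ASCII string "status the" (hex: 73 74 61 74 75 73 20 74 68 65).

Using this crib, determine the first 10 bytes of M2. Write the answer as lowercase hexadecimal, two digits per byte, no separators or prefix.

5b27121e9e4870f474a3

First, E_a ⊕ E_b = (M1 ⊕ K) ⊕ (M2 ⊕ K) = M1 ⊕ M2, so the key drops out. Then M2 = (M1 ⊕ M2) ⊕ M1 over the first 10 bytes.
byte 0: (d9 ^ f1) ^ 73 = 28 ^ 73 = 5b
byte 1: (5f ^ 0c) ^ 74 = 53 ^ 74 = 27
byte 2: (7a ^ 09) ^ 61 = 73 ^ 61 = 12
byte 3: (47 ^ 2d) ^ 74 = 6a ^ 74 = 1e
byte 4: (fc ^ 17) ^ 75 = eb ^ 75 = 9e
byte 5: (49 ^ 72) ^ 73 = 3b ^ 73 = 48
byte 6: (5d ^ 0d) ^ 20 = 50 ^ 20 = 70
byte 7: (1e ^ 9e) ^ 74 = 80 ^ 74 = f4
byte 8: (bd ^ a1) ^ 68 = 1c ^ 68 = 74
byte 9: (ad ^ 6b) ^ 65 = c6 ^ 65 = a3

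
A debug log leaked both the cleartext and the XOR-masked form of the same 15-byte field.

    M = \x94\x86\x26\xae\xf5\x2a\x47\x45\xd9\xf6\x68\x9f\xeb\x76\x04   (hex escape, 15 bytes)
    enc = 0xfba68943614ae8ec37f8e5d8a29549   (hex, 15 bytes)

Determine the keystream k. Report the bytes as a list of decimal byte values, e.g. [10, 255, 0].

[111, 32, 175, 237, 148, 96, 175, 169, 238, 14, 141, 71, 73, 227, 77]

Since enc = M ⊕ k, XORing both sides with M gives k = M ⊕ enc.
94 xor fb = 6f
86 xor a6 = 20
26 xor 89 = af
ae xor 43 = ed
f5 xor 61 = 94
2a xor 4a = 60
47 xor e8 = af
45 xor ec = a9
d9 xor 37 = ee
f6 xor f8 = 0e
68 xor e5 = 8d
9f xor d8 = 47
eb xor a2 = 49
76 xor 95 = e3
04 xor 49 = 4d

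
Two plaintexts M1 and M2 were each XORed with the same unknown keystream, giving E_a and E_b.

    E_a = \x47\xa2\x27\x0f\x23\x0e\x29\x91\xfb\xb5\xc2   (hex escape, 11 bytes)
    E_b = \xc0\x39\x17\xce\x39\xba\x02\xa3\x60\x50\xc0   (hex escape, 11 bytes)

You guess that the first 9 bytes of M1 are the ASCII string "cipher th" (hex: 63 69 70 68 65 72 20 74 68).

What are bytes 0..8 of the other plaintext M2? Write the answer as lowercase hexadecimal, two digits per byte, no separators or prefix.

e4f240a97fc60b46f3

First, E_a ⊕ E_b = (M1 ⊕ K) ⊕ (M2 ⊕ K) = M1 ⊕ M2, so the key drops out. Then M2 = (M1 ⊕ M2) ⊕ M1 over the first 9 bytes.
byte 0: (47 XOR c0) XOR 63 = 87 XOR 63 = e4
byte 1: (a2 XOR 39) XOR 69 = 9b XOR 69 = f2
byte 2: (27 XOR 17) XOR 70 = 30 XOR 70 = 40
byte 3: (0f XOR ce) XOR 68 = c1 XOR 68 = a9
byte 4: (23 XOR 39) XOR 65 = 1a XOR 65 = 7f
byte 5: (0e XOR ba) XOR 72 = b4 XOR 72 = c6
byte 6: (29 XOR 02) XOR 20 = 2b XOR 20 = 0b
byte 7: (91 XOR a3) XOR 74 = 32 XOR 74 = 46
byte 8: (fb XOR 60) XOR 68 = 9b XOR 68 = f3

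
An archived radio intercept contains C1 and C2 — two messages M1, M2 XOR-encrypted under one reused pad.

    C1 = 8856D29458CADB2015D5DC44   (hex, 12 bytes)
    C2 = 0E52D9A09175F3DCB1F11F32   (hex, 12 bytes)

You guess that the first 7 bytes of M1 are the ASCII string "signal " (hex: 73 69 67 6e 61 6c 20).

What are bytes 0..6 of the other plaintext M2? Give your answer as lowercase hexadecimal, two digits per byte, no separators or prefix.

f56d6c5aa8d308

First, C1 ⊕ C2 = (M1 ⊕ K) ⊕ (M2 ⊕ K) = M1 ⊕ M2, so the key drops out. Then M2 = (M1 ⊕ M2) ⊕ M1 over the first 7 bytes.
byte 0: (88 xor 0e) xor 73 = 86 xor 73 = f5
byte 1: (56 xor 52) xor 69 = 04 xor 69 = 6d
byte 2: (d2 xor d9) xor 67 = 0b xor 67 = 6c
byte 3: (94 xor a0) xor 6e = 34 xor 6e = 5a
byte 4: (58 xor 91) xor 61 = c9 xor 61 = a8
byte 5: (ca xor 75) xor 6c = bf xor 6c = d3
byte 6: (db xor f3) xor 20 = 28 xor 20 = 08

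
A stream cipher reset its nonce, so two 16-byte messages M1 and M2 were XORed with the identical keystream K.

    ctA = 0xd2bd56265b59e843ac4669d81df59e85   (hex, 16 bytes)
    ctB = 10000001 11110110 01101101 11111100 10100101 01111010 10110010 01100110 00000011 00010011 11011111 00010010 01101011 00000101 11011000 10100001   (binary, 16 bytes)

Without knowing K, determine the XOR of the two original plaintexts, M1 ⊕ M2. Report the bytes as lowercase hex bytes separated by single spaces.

53 4b 3b da fe 23 5a 25 af 55 b6 ca 76 f0 46 24

ctA ⊕ ctB = (M1 ⊕ K) ⊕ (M2 ⊕ K) = M1 ⊕ M2 — the shared key cancels under XOR.
byte 0: 11010010 xor 10000001 = 01010011
byte 1: 10111101 xor 11110110 = 01001011
byte 2: 01010110 xor 01101101 = 00111011
byte 3: 00100110 xor 11111100 = 11011010
byte 4: 01011011 xor 10100101 = 11111110
byte 5: 01011001 xor 01111010 = 00100011
byte 6: 11101000 xor 10110010 = 01011010
byte 7: 01000011 xor 01100110 = 00100101
byte 8: 10101100 xor 00000011 = 10101111
byte 9: 01000110 xor 00010011 = 01010101
byte 10: 01101001 xor 11011111 = 10110110
byte 11: 11011000 xor 00010010 = 11001010
byte 12: 00011101 xor 01101011 = 01110110
byte 13: 11110101 xor 00000101 = 11110000
byte 14: 10011110 xor 11011000 = 01000110
byte 15: 10000101 xor 10100001 = 00100100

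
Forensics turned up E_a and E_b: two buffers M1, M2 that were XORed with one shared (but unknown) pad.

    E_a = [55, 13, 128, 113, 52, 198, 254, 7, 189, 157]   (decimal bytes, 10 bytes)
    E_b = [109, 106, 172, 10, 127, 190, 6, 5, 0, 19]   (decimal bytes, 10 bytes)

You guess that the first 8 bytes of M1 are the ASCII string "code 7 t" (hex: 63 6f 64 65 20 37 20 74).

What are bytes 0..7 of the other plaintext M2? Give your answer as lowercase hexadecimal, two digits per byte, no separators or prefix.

3908481e6b4fd876

First, E_a ⊕ E_b = (M1 ⊕ K) ⊕ (M2 ⊕ K) = M1 ⊕ M2, so the key drops out. Then M2 = (M1 ⊕ M2) ⊕ M1 over the first 8 bytes.
byte 0: (37 xor 6d) xor 63 = 5a xor 63 = 39
byte 1: (0d xor 6a) xor 6f = 67 xor 6f = 08
byte 2: (80 xor ac) xor 64 = 2c xor 64 = 48
byte 3: (71 xor 0a) xor 65 = 7b xor 65 = 1e
byte 4: (34 xor 7f) xor 20 = 4b xor 20 = 6b
byte 5: (c6 xor be) xor 37 = 78 xor 37 = 4f
byte 6: (fe xor 06) xor 20 = f8 xor 20 = d8
byte 7: (07 xor 05) xor 74 = 02 xor 74 = 76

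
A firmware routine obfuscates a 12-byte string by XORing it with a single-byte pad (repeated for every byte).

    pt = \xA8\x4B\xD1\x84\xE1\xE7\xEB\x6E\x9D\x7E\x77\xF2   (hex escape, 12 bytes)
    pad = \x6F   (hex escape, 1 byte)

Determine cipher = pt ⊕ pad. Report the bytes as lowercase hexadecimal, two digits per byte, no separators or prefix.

c724beeb8e888401f211189d

The 1-byte key repeats, so the effective keystream is 6f 6f 6f 6f 6f 6f 6f 6f 6f 6f 6f 6f.
byte 0: 168 xor 111 = 199
byte 1:  75 xor 111 =  36
byte 2: 209 xor 111 = 190
byte 3: 132 xor 111 = 235
byte 4: 225 xor 111 = 142
byte 5: 231 xor 111 = 136
byte 6: 235 xor 111 = 132
byte 7: 110 xor 111 =   1
byte 8: 157 xor 111 = 242
byte 9: 126 xor 111 =  17
byte 10: 119 xor 111 =  24
byte 11: 242 xor 111 = 157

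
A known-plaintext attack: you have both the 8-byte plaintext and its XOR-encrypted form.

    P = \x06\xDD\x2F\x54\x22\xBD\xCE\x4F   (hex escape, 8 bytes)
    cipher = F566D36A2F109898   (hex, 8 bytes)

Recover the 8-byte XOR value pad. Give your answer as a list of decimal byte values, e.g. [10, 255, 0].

Since cipher = P ⊕ pad, XORing both sides with P gives pad = P ⊕ cipher.
byte 0: 06 ^ f5 = f3
byte 1: dd ^ 66 = bb
byte 2: 2f ^ d3 = fc
byte 3: 54 ^ 6a = 3e
byte 4: 22 ^ 2f = 0d
byte 5: bd ^ 10 = ad
byte 6: ce ^ 98 = 56
byte 7: 4f ^ 98 = d7

[243, 187, 252, 62, 13, 173, 86, 215]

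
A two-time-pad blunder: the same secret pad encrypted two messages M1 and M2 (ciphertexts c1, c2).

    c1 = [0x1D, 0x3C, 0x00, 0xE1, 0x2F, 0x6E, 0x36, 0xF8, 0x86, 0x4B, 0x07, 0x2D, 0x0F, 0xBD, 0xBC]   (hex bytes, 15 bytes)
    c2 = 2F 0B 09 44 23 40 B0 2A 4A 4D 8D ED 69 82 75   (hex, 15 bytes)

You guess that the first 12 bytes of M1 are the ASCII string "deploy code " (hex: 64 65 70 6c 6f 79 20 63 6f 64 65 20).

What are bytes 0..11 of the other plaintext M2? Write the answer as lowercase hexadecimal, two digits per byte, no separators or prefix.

First, c1 ⊕ c2 = (M1 ⊕ K) ⊕ (M2 ⊕ K) = M1 ⊕ M2, so the key drops out. Then M2 = (M1 ⊕ M2) ⊕ M1 over the first 12 bytes.
byte 0: (1d ⊕ 2f) ⊕ 64 = 32 ⊕ 64 = 56
byte 1: (3c ⊕ 0b) ⊕ 65 = 37 ⊕ 65 = 52
byte 2: (00 ⊕ 09) ⊕ 70 = 09 ⊕ 70 = 79
byte 3: (e1 ⊕ 44) ⊕ 6c = a5 ⊕ 6c = c9
byte 4: (2f ⊕ 23) ⊕ 6f = 0c ⊕ 6f = 63
byte 5: (6e ⊕ 40) ⊕ 79 = 2e ⊕ 79 = 57
byte 6: (36 ⊕ b0) ⊕ 20 = 86 ⊕ 20 = a6
byte 7: (f8 ⊕ 2a) ⊕ 63 = d2 ⊕ 63 = b1
byte 8: (86 ⊕ 4a) ⊕ 6f = cc ⊕ 6f = a3
byte 9: (4b ⊕ 4d) ⊕ 64 = 06 ⊕ 64 = 62
byte 10: (07 ⊕ 8d) ⊕ 65 = 8a ⊕ 65 = ef
byte 11: (2d ⊕ ed) ⊕ 20 = c0 ⊕ 20 = e0

565279c96357a6b1a362efe0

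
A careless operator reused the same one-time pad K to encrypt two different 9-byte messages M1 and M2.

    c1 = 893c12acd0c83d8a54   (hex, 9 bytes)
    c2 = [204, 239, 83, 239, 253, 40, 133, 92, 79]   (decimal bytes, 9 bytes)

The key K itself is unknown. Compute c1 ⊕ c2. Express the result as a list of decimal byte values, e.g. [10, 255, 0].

[69, 211, 65, 67, 45, 224, 184, 214, 27]

c1 ⊕ c2 = (M1 ⊕ K) ⊕ (M2 ⊕ K) = M1 ⊕ M2 — the shared key cancels under XOR.
byte 0: 137 ^ 204 =  69
byte 1:  60 ^ 239 = 211
byte 2:  18 ^  83 =  65
byte 3: 172 ^ 239 =  67
byte 4: 208 ^ 253 =  45
byte 5: 200 ^  40 = 224
byte 6:  61 ^ 133 = 184
byte 7: 138 ^  92 = 214
byte 8:  84 ^  79 =  27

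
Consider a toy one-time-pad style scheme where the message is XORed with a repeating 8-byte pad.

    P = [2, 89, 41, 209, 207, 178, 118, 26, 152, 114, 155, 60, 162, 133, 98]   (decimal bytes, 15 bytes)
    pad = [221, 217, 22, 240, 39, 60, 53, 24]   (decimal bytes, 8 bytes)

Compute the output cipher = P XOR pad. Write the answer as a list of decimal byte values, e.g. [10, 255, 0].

The 8-byte key repeats, so the effective keystream is dd d9 16 f0 27 3c 35 18 dd d9 16 f0 27 3c 35.
byte 0: 02 ^ dd = df
byte 1: 59 ^ d9 = 80
byte 2: 29 ^ 16 = 3f
byte 3: d1 ^ f0 = 21
byte 4: cf ^ 27 = e8
byte 5: b2 ^ 3c = 8e
byte 6: 76 ^ 35 = 43
byte 7: 1a ^ 18 = 02
byte 8: 98 ^ dd = 45
byte 9: 72 ^ d9 = ab
byte 10: 9b ^ 16 = 8d
byte 11: 3c ^ f0 = cc
byte 12: a2 ^ 27 = 85
byte 13: 85 ^ 3c = b9
byte 14: 62 ^ 35 = 57

[223, 128, 63, 33, 232, 142, 67, 2, 69, 171, 141, 204, 133, 185, 87]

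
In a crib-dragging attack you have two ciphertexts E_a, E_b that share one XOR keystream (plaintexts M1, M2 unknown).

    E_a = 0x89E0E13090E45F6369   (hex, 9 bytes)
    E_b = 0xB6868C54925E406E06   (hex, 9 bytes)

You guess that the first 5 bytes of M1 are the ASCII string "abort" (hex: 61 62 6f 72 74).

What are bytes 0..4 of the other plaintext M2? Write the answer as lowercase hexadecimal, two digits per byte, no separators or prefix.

5e04021676

First, E_a ⊕ E_b = (M1 ⊕ K) ⊕ (M2 ⊕ K) = M1 ⊕ M2, so the key drops out. Then M2 = (M1 ⊕ M2) ⊕ M1 over the first 5 bytes.
byte 0: (89 xor b6) xor 61 = 3f xor 61 = 5e
byte 1: (e0 xor 86) xor 62 = 66 xor 62 = 04
byte 2: (e1 xor 8c) xor 6f = 6d xor 6f = 02
byte 3: (30 xor 54) xor 72 = 64 xor 72 = 16
byte 4: (90 xor 92) xor 74 = 02 xor 74 = 76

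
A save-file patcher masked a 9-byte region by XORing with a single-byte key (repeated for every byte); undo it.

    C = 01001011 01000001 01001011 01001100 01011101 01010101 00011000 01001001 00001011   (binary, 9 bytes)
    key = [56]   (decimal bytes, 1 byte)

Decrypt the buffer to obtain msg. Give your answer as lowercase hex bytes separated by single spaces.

The 1-byte key repeats, so the effective keystream is 38 38 38 38 38 38 38 38 38.
byte 0: 4b ⊕ 38 = 73
byte 1: 41 ⊕ 38 = 79
byte 2: 4b ⊕ 38 = 73
byte 3: 4c ⊕ 38 = 74
byte 4: 5d ⊕ 38 = 65
byte 5: 55 ⊕ 38 = 6d
byte 6: 18 ⊕ 38 = 20
byte 7: 49 ⊕ 38 = 71
byte 8: 0b ⊕ 38 = 33

73 79 73 74 65 6d 20 71 33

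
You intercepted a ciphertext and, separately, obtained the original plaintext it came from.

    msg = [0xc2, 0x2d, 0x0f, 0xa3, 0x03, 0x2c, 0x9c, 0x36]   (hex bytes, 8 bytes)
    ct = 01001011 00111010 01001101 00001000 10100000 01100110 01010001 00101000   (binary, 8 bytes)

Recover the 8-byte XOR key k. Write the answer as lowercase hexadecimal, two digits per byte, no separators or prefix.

891742aba34acd1e

Since ct = msg ⊕ k, XORing both sides with msg gives k = msg ⊕ ct.
byte 0: c2 xor 4b = 89
byte 1: 2d xor 3a = 17
byte 2: 0f xor 4d = 42
byte 3: a3 xor 08 = ab
byte 4: 03 xor a0 = a3
byte 5: 2c xor 66 = 4a
byte 6: 9c xor 51 = cd
byte 7: 36 xor 28 = 1e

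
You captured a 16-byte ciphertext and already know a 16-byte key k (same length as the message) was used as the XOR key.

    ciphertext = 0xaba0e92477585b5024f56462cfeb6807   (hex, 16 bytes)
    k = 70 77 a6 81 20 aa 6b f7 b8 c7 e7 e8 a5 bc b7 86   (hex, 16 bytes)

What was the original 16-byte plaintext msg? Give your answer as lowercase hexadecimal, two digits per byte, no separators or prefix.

dbd74fa557f230a79c32838a6a57df81

XOR is its own inverse, so applying the key byte-wise gives the result directly.
171 ⊕ 112 = 219
160 ⊕ 119 = 215
233 ⊕ 166 =  79
 36 ⊕ 129 = 165
119 ⊕  32 =  87
 88 ⊕ 170 = 242
 91 ⊕ 107 =  48
 80 ⊕ 247 = 167
 36 ⊕ 184 = 156
245 ⊕ 199 =  50
100 ⊕ 231 = 131
 98 ⊕ 232 = 138
207 ⊕ 165 = 106
235 ⊕ 188 =  87
104 ⊕ 183 = 223
  7 ⊕ 134 = 129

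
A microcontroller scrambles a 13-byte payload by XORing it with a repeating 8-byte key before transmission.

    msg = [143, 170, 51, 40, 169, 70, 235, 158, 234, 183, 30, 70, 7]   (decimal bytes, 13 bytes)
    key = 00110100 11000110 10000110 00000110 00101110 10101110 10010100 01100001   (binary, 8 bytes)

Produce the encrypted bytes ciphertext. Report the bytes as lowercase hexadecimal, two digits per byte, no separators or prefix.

The 8-byte key repeats, so the effective keystream is 34 c6 86 06 2e ae 94 61 34 c6 86 06 2e.
byte 0: 143 ⊕  52 = 187
byte 1: 170 ⊕ 198 = 108
byte 2:  51 ⊕ 134 = 181
byte 3:  40 ⊕   6 =  46
byte 4: 169 ⊕  46 = 135
byte 5:  70 ⊕ 174 = 232
byte 6: 235 ⊕ 148 = 127
byte 7: 158 ⊕  97 = 255
byte 8: 234 ⊕  52 = 222
byte 9: 183 ⊕ 198 = 113
byte 10:  30 ⊕ 134 = 152
byte 11:  70 ⊕   6 =  64
byte 12:   7 ⊕  46 =  41

bb6cb52e87e87fffde71984029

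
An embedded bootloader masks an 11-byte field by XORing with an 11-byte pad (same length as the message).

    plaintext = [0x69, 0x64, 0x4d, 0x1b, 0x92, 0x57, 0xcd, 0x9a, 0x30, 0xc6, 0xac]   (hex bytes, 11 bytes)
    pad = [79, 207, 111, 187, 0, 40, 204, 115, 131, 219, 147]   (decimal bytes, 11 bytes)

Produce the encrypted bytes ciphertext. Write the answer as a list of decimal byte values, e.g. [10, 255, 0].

byte 0: 01101001 ⊕ 01001111 = 00100110
byte 1: 01100100 ⊕ 11001111 = 10101011
byte 2: 01001101 ⊕ 01101111 = 00100010
byte 3: 00011011 ⊕ 10111011 = 10100000
byte 4: 10010010 ⊕ 00000000 = 10010010
byte 5: 01010111 ⊕ 00101000 = 01111111
byte 6: 11001101 ⊕ 11001100 = 00000001
byte 7: 10011010 ⊕ 01110011 = 11101001
byte 8: 00110000 ⊕ 10000011 = 10110011
byte 9: 11000110 ⊕ 11011011 = 00011101
byte 10: 10101100 ⊕ 10010011 = 00111111

[38, 171, 34, 160, 146, 127, 1, 233, 179, 29, 63]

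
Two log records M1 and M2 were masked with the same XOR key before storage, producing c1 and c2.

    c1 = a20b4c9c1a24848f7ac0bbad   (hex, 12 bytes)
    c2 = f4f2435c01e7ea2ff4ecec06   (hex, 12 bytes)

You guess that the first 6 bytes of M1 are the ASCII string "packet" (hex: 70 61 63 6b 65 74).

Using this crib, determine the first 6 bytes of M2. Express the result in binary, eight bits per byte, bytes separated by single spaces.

00100110 10011000 01101100 10101011 01111110 10110111

First, c1 ⊕ c2 = (M1 ⊕ K) ⊕ (M2 ⊕ K) = M1 ⊕ M2, so the key drops out. Then M2 = (M1 ⊕ M2) ⊕ M1 over the first 6 bytes.
byte 0: (a2 ⊕ f4) ⊕ 70 = 56 ⊕ 70 = 26
byte 1: (0b ⊕ f2) ⊕ 61 = f9 ⊕ 61 = 98
byte 2: (4c ⊕ 43) ⊕ 63 = 0f ⊕ 63 = 6c
byte 3: (9c ⊕ 5c) ⊕ 6b = c0 ⊕ 6b = ab
byte 4: (1a ⊕ 01) ⊕ 65 = 1b ⊕ 65 = 7e
byte 5: (24 ⊕ e7) ⊕ 74 = c3 ⊕ 74 = b7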